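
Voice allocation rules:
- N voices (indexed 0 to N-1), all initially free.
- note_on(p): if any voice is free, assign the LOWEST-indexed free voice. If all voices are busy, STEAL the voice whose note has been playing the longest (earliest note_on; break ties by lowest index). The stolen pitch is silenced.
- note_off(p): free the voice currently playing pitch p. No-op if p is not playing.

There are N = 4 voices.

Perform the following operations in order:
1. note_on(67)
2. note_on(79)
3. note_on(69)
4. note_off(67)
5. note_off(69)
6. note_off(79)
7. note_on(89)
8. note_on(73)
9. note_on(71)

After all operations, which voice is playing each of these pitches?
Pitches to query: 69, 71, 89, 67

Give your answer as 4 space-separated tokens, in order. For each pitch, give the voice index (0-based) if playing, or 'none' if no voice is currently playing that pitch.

Answer: none 2 0 none

Derivation:
Op 1: note_on(67): voice 0 is free -> assigned | voices=[67 - - -]
Op 2: note_on(79): voice 1 is free -> assigned | voices=[67 79 - -]
Op 3: note_on(69): voice 2 is free -> assigned | voices=[67 79 69 -]
Op 4: note_off(67): free voice 0 | voices=[- 79 69 -]
Op 5: note_off(69): free voice 2 | voices=[- 79 - -]
Op 6: note_off(79): free voice 1 | voices=[- - - -]
Op 7: note_on(89): voice 0 is free -> assigned | voices=[89 - - -]
Op 8: note_on(73): voice 1 is free -> assigned | voices=[89 73 - -]
Op 9: note_on(71): voice 2 is free -> assigned | voices=[89 73 71 -]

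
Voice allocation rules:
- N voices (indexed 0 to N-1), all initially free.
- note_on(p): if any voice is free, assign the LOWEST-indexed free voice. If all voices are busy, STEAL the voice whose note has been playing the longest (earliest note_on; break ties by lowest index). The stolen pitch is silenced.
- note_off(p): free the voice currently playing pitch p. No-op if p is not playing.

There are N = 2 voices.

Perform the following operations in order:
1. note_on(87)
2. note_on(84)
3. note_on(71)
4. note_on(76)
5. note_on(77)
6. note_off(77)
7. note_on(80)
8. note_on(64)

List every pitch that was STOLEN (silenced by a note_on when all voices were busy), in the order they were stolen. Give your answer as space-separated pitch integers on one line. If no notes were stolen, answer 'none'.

Op 1: note_on(87): voice 0 is free -> assigned | voices=[87 -]
Op 2: note_on(84): voice 1 is free -> assigned | voices=[87 84]
Op 3: note_on(71): all voices busy, STEAL voice 0 (pitch 87, oldest) -> assign | voices=[71 84]
Op 4: note_on(76): all voices busy, STEAL voice 1 (pitch 84, oldest) -> assign | voices=[71 76]
Op 5: note_on(77): all voices busy, STEAL voice 0 (pitch 71, oldest) -> assign | voices=[77 76]
Op 6: note_off(77): free voice 0 | voices=[- 76]
Op 7: note_on(80): voice 0 is free -> assigned | voices=[80 76]
Op 8: note_on(64): all voices busy, STEAL voice 1 (pitch 76, oldest) -> assign | voices=[80 64]

Answer: 87 84 71 76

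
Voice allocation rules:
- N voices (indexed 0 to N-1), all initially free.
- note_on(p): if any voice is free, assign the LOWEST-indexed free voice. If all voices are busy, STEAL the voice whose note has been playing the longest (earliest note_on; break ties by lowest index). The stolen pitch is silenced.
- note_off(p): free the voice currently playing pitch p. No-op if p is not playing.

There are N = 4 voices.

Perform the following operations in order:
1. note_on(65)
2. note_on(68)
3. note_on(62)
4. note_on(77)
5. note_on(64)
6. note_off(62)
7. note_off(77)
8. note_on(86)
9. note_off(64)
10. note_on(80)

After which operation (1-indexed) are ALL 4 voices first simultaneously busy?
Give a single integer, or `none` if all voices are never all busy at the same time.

Answer: 4

Derivation:
Op 1: note_on(65): voice 0 is free -> assigned | voices=[65 - - -]
Op 2: note_on(68): voice 1 is free -> assigned | voices=[65 68 - -]
Op 3: note_on(62): voice 2 is free -> assigned | voices=[65 68 62 -]
Op 4: note_on(77): voice 3 is free -> assigned | voices=[65 68 62 77]
Op 5: note_on(64): all voices busy, STEAL voice 0 (pitch 65, oldest) -> assign | voices=[64 68 62 77]
Op 6: note_off(62): free voice 2 | voices=[64 68 - 77]
Op 7: note_off(77): free voice 3 | voices=[64 68 - -]
Op 8: note_on(86): voice 2 is free -> assigned | voices=[64 68 86 -]
Op 9: note_off(64): free voice 0 | voices=[- 68 86 -]
Op 10: note_on(80): voice 0 is free -> assigned | voices=[80 68 86 -]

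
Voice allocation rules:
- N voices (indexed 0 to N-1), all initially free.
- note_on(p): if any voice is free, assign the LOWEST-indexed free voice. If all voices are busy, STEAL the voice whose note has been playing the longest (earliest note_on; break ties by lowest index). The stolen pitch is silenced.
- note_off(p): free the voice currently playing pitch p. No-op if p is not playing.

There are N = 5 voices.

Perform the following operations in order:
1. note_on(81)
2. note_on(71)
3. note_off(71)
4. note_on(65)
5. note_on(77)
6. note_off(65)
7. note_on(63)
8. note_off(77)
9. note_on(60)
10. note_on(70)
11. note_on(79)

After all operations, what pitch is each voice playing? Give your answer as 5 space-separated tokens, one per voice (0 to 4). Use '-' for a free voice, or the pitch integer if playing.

Answer: 81 63 60 70 79

Derivation:
Op 1: note_on(81): voice 0 is free -> assigned | voices=[81 - - - -]
Op 2: note_on(71): voice 1 is free -> assigned | voices=[81 71 - - -]
Op 3: note_off(71): free voice 1 | voices=[81 - - - -]
Op 4: note_on(65): voice 1 is free -> assigned | voices=[81 65 - - -]
Op 5: note_on(77): voice 2 is free -> assigned | voices=[81 65 77 - -]
Op 6: note_off(65): free voice 1 | voices=[81 - 77 - -]
Op 7: note_on(63): voice 1 is free -> assigned | voices=[81 63 77 - -]
Op 8: note_off(77): free voice 2 | voices=[81 63 - - -]
Op 9: note_on(60): voice 2 is free -> assigned | voices=[81 63 60 - -]
Op 10: note_on(70): voice 3 is free -> assigned | voices=[81 63 60 70 -]
Op 11: note_on(79): voice 4 is free -> assigned | voices=[81 63 60 70 79]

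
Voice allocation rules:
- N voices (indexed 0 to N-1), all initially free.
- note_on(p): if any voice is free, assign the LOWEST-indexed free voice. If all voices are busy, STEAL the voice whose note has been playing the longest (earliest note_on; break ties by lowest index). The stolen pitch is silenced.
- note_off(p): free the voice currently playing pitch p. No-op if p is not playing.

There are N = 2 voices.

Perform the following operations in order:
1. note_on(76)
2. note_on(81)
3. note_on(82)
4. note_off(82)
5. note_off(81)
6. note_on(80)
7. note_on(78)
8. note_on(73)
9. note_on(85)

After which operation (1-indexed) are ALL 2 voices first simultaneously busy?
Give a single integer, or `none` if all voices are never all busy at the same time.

Answer: 2

Derivation:
Op 1: note_on(76): voice 0 is free -> assigned | voices=[76 -]
Op 2: note_on(81): voice 1 is free -> assigned | voices=[76 81]
Op 3: note_on(82): all voices busy, STEAL voice 0 (pitch 76, oldest) -> assign | voices=[82 81]
Op 4: note_off(82): free voice 0 | voices=[- 81]
Op 5: note_off(81): free voice 1 | voices=[- -]
Op 6: note_on(80): voice 0 is free -> assigned | voices=[80 -]
Op 7: note_on(78): voice 1 is free -> assigned | voices=[80 78]
Op 8: note_on(73): all voices busy, STEAL voice 0 (pitch 80, oldest) -> assign | voices=[73 78]
Op 9: note_on(85): all voices busy, STEAL voice 1 (pitch 78, oldest) -> assign | voices=[73 85]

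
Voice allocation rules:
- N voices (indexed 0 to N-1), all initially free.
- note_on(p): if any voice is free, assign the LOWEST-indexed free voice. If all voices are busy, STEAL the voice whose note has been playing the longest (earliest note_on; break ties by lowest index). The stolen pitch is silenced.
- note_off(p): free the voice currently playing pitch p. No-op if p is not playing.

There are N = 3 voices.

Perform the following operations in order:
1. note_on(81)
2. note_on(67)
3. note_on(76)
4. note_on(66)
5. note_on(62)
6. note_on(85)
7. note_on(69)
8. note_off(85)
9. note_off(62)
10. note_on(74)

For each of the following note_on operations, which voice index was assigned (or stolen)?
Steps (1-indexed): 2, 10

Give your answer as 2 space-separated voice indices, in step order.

Op 1: note_on(81): voice 0 is free -> assigned | voices=[81 - -]
Op 2: note_on(67): voice 1 is free -> assigned | voices=[81 67 -]
Op 3: note_on(76): voice 2 is free -> assigned | voices=[81 67 76]
Op 4: note_on(66): all voices busy, STEAL voice 0 (pitch 81, oldest) -> assign | voices=[66 67 76]
Op 5: note_on(62): all voices busy, STEAL voice 1 (pitch 67, oldest) -> assign | voices=[66 62 76]
Op 6: note_on(85): all voices busy, STEAL voice 2 (pitch 76, oldest) -> assign | voices=[66 62 85]
Op 7: note_on(69): all voices busy, STEAL voice 0 (pitch 66, oldest) -> assign | voices=[69 62 85]
Op 8: note_off(85): free voice 2 | voices=[69 62 -]
Op 9: note_off(62): free voice 1 | voices=[69 - -]
Op 10: note_on(74): voice 1 is free -> assigned | voices=[69 74 -]

Answer: 1 1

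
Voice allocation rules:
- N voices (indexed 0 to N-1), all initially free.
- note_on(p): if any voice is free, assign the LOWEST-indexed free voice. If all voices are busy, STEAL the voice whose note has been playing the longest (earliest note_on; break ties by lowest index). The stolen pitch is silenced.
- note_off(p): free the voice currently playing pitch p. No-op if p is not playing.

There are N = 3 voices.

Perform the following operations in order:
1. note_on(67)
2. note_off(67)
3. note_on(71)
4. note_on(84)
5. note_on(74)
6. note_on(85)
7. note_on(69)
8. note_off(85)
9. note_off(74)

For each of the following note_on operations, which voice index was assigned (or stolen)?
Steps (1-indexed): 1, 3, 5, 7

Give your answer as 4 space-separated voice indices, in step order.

Op 1: note_on(67): voice 0 is free -> assigned | voices=[67 - -]
Op 2: note_off(67): free voice 0 | voices=[- - -]
Op 3: note_on(71): voice 0 is free -> assigned | voices=[71 - -]
Op 4: note_on(84): voice 1 is free -> assigned | voices=[71 84 -]
Op 5: note_on(74): voice 2 is free -> assigned | voices=[71 84 74]
Op 6: note_on(85): all voices busy, STEAL voice 0 (pitch 71, oldest) -> assign | voices=[85 84 74]
Op 7: note_on(69): all voices busy, STEAL voice 1 (pitch 84, oldest) -> assign | voices=[85 69 74]
Op 8: note_off(85): free voice 0 | voices=[- 69 74]
Op 9: note_off(74): free voice 2 | voices=[- 69 -]

Answer: 0 0 2 1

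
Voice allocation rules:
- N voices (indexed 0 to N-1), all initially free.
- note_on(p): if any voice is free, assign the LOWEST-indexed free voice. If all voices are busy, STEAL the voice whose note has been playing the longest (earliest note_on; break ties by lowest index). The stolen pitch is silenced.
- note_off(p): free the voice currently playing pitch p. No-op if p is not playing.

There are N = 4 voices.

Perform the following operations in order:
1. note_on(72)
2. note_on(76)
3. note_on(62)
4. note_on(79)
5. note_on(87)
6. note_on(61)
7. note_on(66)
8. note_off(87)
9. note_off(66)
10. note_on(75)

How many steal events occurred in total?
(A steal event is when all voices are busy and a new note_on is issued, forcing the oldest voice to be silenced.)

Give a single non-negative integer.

Answer: 3

Derivation:
Op 1: note_on(72): voice 0 is free -> assigned | voices=[72 - - -]
Op 2: note_on(76): voice 1 is free -> assigned | voices=[72 76 - -]
Op 3: note_on(62): voice 2 is free -> assigned | voices=[72 76 62 -]
Op 4: note_on(79): voice 3 is free -> assigned | voices=[72 76 62 79]
Op 5: note_on(87): all voices busy, STEAL voice 0 (pitch 72, oldest) -> assign | voices=[87 76 62 79]
Op 6: note_on(61): all voices busy, STEAL voice 1 (pitch 76, oldest) -> assign | voices=[87 61 62 79]
Op 7: note_on(66): all voices busy, STEAL voice 2 (pitch 62, oldest) -> assign | voices=[87 61 66 79]
Op 8: note_off(87): free voice 0 | voices=[- 61 66 79]
Op 9: note_off(66): free voice 2 | voices=[- 61 - 79]
Op 10: note_on(75): voice 0 is free -> assigned | voices=[75 61 - 79]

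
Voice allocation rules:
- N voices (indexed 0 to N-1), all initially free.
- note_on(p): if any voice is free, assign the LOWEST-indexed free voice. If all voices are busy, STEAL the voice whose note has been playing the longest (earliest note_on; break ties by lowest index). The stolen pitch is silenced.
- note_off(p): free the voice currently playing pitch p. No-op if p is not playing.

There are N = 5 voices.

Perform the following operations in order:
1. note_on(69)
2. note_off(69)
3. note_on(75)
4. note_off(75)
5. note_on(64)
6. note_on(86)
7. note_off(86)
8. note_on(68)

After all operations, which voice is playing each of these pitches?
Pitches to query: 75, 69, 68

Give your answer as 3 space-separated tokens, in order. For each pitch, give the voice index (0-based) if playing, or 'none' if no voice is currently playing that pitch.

Op 1: note_on(69): voice 0 is free -> assigned | voices=[69 - - - -]
Op 2: note_off(69): free voice 0 | voices=[- - - - -]
Op 3: note_on(75): voice 0 is free -> assigned | voices=[75 - - - -]
Op 4: note_off(75): free voice 0 | voices=[- - - - -]
Op 5: note_on(64): voice 0 is free -> assigned | voices=[64 - - - -]
Op 6: note_on(86): voice 1 is free -> assigned | voices=[64 86 - - -]
Op 7: note_off(86): free voice 1 | voices=[64 - - - -]
Op 8: note_on(68): voice 1 is free -> assigned | voices=[64 68 - - -]

Answer: none none 1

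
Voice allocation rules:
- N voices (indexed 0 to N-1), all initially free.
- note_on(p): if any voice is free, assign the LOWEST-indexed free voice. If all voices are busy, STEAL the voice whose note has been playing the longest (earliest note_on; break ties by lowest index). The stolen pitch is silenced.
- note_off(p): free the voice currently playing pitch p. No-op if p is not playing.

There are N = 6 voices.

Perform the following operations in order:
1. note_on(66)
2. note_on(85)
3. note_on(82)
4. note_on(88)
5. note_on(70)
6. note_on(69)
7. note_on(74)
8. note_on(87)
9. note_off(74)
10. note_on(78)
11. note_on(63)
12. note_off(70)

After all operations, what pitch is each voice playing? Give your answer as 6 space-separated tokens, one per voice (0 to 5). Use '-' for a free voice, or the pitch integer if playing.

Op 1: note_on(66): voice 0 is free -> assigned | voices=[66 - - - - -]
Op 2: note_on(85): voice 1 is free -> assigned | voices=[66 85 - - - -]
Op 3: note_on(82): voice 2 is free -> assigned | voices=[66 85 82 - - -]
Op 4: note_on(88): voice 3 is free -> assigned | voices=[66 85 82 88 - -]
Op 5: note_on(70): voice 4 is free -> assigned | voices=[66 85 82 88 70 -]
Op 6: note_on(69): voice 5 is free -> assigned | voices=[66 85 82 88 70 69]
Op 7: note_on(74): all voices busy, STEAL voice 0 (pitch 66, oldest) -> assign | voices=[74 85 82 88 70 69]
Op 8: note_on(87): all voices busy, STEAL voice 1 (pitch 85, oldest) -> assign | voices=[74 87 82 88 70 69]
Op 9: note_off(74): free voice 0 | voices=[- 87 82 88 70 69]
Op 10: note_on(78): voice 0 is free -> assigned | voices=[78 87 82 88 70 69]
Op 11: note_on(63): all voices busy, STEAL voice 2 (pitch 82, oldest) -> assign | voices=[78 87 63 88 70 69]
Op 12: note_off(70): free voice 4 | voices=[78 87 63 88 - 69]

Answer: 78 87 63 88 - 69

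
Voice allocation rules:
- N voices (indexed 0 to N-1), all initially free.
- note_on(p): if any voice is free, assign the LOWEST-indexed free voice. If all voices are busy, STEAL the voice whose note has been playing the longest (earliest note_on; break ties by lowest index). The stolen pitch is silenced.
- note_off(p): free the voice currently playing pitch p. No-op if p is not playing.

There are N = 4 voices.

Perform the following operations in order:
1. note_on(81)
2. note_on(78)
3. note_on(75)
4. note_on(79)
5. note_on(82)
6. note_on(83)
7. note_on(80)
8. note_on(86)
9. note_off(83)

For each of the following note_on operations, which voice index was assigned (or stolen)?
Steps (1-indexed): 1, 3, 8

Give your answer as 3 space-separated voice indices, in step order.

Answer: 0 2 3

Derivation:
Op 1: note_on(81): voice 0 is free -> assigned | voices=[81 - - -]
Op 2: note_on(78): voice 1 is free -> assigned | voices=[81 78 - -]
Op 3: note_on(75): voice 2 is free -> assigned | voices=[81 78 75 -]
Op 4: note_on(79): voice 3 is free -> assigned | voices=[81 78 75 79]
Op 5: note_on(82): all voices busy, STEAL voice 0 (pitch 81, oldest) -> assign | voices=[82 78 75 79]
Op 6: note_on(83): all voices busy, STEAL voice 1 (pitch 78, oldest) -> assign | voices=[82 83 75 79]
Op 7: note_on(80): all voices busy, STEAL voice 2 (pitch 75, oldest) -> assign | voices=[82 83 80 79]
Op 8: note_on(86): all voices busy, STEAL voice 3 (pitch 79, oldest) -> assign | voices=[82 83 80 86]
Op 9: note_off(83): free voice 1 | voices=[82 - 80 86]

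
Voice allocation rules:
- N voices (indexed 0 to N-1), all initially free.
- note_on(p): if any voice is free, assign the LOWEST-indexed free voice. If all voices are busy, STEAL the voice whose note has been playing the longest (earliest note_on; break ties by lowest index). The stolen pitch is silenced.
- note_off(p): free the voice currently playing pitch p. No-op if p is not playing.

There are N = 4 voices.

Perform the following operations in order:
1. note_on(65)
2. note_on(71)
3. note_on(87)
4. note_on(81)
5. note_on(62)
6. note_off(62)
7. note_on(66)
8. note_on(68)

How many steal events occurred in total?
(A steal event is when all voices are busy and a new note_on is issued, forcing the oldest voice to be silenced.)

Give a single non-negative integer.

Answer: 2

Derivation:
Op 1: note_on(65): voice 0 is free -> assigned | voices=[65 - - -]
Op 2: note_on(71): voice 1 is free -> assigned | voices=[65 71 - -]
Op 3: note_on(87): voice 2 is free -> assigned | voices=[65 71 87 -]
Op 4: note_on(81): voice 3 is free -> assigned | voices=[65 71 87 81]
Op 5: note_on(62): all voices busy, STEAL voice 0 (pitch 65, oldest) -> assign | voices=[62 71 87 81]
Op 6: note_off(62): free voice 0 | voices=[- 71 87 81]
Op 7: note_on(66): voice 0 is free -> assigned | voices=[66 71 87 81]
Op 8: note_on(68): all voices busy, STEAL voice 1 (pitch 71, oldest) -> assign | voices=[66 68 87 81]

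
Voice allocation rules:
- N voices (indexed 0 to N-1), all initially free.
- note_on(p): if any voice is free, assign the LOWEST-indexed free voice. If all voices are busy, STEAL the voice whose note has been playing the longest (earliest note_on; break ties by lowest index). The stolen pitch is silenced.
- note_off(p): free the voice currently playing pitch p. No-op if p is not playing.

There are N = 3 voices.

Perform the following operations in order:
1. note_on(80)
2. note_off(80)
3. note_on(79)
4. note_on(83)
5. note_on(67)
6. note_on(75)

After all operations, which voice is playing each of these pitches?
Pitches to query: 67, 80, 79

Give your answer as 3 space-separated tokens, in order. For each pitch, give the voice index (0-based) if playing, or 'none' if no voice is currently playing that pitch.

Op 1: note_on(80): voice 0 is free -> assigned | voices=[80 - -]
Op 2: note_off(80): free voice 0 | voices=[- - -]
Op 3: note_on(79): voice 0 is free -> assigned | voices=[79 - -]
Op 4: note_on(83): voice 1 is free -> assigned | voices=[79 83 -]
Op 5: note_on(67): voice 2 is free -> assigned | voices=[79 83 67]
Op 6: note_on(75): all voices busy, STEAL voice 0 (pitch 79, oldest) -> assign | voices=[75 83 67]

Answer: 2 none none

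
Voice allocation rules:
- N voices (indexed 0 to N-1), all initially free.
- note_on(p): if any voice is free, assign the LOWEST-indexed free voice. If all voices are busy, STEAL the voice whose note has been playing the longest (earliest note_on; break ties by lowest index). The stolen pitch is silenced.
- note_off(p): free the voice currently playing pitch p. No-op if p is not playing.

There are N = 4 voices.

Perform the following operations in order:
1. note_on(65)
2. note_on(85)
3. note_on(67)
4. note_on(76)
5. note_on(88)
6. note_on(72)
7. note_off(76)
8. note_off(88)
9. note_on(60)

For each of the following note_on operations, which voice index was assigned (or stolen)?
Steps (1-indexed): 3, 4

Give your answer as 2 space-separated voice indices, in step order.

Op 1: note_on(65): voice 0 is free -> assigned | voices=[65 - - -]
Op 2: note_on(85): voice 1 is free -> assigned | voices=[65 85 - -]
Op 3: note_on(67): voice 2 is free -> assigned | voices=[65 85 67 -]
Op 4: note_on(76): voice 3 is free -> assigned | voices=[65 85 67 76]
Op 5: note_on(88): all voices busy, STEAL voice 0 (pitch 65, oldest) -> assign | voices=[88 85 67 76]
Op 6: note_on(72): all voices busy, STEAL voice 1 (pitch 85, oldest) -> assign | voices=[88 72 67 76]
Op 7: note_off(76): free voice 3 | voices=[88 72 67 -]
Op 8: note_off(88): free voice 0 | voices=[- 72 67 -]
Op 9: note_on(60): voice 0 is free -> assigned | voices=[60 72 67 -]

Answer: 2 3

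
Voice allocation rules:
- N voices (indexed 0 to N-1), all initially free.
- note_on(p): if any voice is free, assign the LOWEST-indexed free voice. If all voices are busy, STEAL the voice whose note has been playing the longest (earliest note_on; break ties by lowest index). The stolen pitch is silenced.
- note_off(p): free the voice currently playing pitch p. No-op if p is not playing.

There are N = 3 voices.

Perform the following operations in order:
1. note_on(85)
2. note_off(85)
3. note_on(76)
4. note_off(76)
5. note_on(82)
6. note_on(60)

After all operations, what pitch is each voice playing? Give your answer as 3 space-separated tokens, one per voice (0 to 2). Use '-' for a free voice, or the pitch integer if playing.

Answer: 82 60 -

Derivation:
Op 1: note_on(85): voice 0 is free -> assigned | voices=[85 - -]
Op 2: note_off(85): free voice 0 | voices=[- - -]
Op 3: note_on(76): voice 0 is free -> assigned | voices=[76 - -]
Op 4: note_off(76): free voice 0 | voices=[- - -]
Op 5: note_on(82): voice 0 is free -> assigned | voices=[82 - -]
Op 6: note_on(60): voice 1 is free -> assigned | voices=[82 60 -]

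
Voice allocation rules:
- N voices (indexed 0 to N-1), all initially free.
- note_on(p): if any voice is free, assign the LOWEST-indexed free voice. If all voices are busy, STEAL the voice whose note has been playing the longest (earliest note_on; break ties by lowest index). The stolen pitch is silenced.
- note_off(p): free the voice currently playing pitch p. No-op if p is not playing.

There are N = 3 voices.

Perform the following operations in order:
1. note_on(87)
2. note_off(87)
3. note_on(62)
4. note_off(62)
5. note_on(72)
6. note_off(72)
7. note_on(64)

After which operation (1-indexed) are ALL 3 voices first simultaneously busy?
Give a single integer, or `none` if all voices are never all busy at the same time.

Op 1: note_on(87): voice 0 is free -> assigned | voices=[87 - -]
Op 2: note_off(87): free voice 0 | voices=[- - -]
Op 3: note_on(62): voice 0 is free -> assigned | voices=[62 - -]
Op 4: note_off(62): free voice 0 | voices=[- - -]
Op 5: note_on(72): voice 0 is free -> assigned | voices=[72 - -]
Op 6: note_off(72): free voice 0 | voices=[- - -]
Op 7: note_on(64): voice 0 is free -> assigned | voices=[64 - -]

Answer: none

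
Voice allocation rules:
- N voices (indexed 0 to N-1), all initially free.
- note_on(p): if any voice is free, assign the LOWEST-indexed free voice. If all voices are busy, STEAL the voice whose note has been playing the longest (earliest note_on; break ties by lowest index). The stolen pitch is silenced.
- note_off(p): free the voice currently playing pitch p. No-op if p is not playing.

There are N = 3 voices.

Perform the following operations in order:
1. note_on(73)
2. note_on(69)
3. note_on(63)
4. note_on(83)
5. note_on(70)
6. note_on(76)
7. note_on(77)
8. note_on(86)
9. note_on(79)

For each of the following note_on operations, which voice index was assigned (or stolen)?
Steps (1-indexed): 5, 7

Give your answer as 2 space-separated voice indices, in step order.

Answer: 1 0

Derivation:
Op 1: note_on(73): voice 0 is free -> assigned | voices=[73 - -]
Op 2: note_on(69): voice 1 is free -> assigned | voices=[73 69 -]
Op 3: note_on(63): voice 2 is free -> assigned | voices=[73 69 63]
Op 4: note_on(83): all voices busy, STEAL voice 0 (pitch 73, oldest) -> assign | voices=[83 69 63]
Op 5: note_on(70): all voices busy, STEAL voice 1 (pitch 69, oldest) -> assign | voices=[83 70 63]
Op 6: note_on(76): all voices busy, STEAL voice 2 (pitch 63, oldest) -> assign | voices=[83 70 76]
Op 7: note_on(77): all voices busy, STEAL voice 0 (pitch 83, oldest) -> assign | voices=[77 70 76]
Op 8: note_on(86): all voices busy, STEAL voice 1 (pitch 70, oldest) -> assign | voices=[77 86 76]
Op 9: note_on(79): all voices busy, STEAL voice 2 (pitch 76, oldest) -> assign | voices=[77 86 79]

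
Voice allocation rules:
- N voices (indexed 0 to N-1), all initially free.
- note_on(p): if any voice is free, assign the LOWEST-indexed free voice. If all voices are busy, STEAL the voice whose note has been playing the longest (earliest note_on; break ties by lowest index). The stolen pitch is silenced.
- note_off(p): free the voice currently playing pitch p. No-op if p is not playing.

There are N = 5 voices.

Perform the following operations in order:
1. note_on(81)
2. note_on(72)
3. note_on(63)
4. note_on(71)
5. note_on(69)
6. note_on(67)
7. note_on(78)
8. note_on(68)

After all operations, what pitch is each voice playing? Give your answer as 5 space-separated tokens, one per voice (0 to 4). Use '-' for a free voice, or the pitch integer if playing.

Answer: 67 78 68 71 69

Derivation:
Op 1: note_on(81): voice 0 is free -> assigned | voices=[81 - - - -]
Op 2: note_on(72): voice 1 is free -> assigned | voices=[81 72 - - -]
Op 3: note_on(63): voice 2 is free -> assigned | voices=[81 72 63 - -]
Op 4: note_on(71): voice 3 is free -> assigned | voices=[81 72 63 71 -]
Op 5: note_on(69): voice 4 is free -> assigned | voices=[81 72 63 71 69]
Op 6: note_on(67): all voices busy, STEAL voice 0 (pitch 81, oldest) -> assign | voices=[67 72 63 71 69]
Op 7: note_on(78): all voices busy, STEAL voice 1 (pitch 72, oldest) -> assign | voices=[67 78 63 71 69]
Op 8: note_on(68): all voices busy, STEAL voice 2 (pitch 63, oldest) -> assign | voices=[67 78 68 71 69]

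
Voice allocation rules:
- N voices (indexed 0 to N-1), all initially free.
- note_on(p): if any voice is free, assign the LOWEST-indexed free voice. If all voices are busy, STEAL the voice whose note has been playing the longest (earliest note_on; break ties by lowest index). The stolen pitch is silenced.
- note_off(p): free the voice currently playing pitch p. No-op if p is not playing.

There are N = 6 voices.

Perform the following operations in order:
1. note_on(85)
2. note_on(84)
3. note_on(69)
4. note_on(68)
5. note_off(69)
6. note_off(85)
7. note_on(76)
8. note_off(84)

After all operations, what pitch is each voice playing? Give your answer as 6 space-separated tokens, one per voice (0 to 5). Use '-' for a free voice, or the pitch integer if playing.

Op 1: note_on(85): voice 0 is free -> assigned | voices=[85 - - - - -]
Op 2: note_on(84): voice 1 is free -> assigned | voices=[85 84 - - - -]
Op 3: note_on(69): voice 2 is free -> assigned | voices=[85 84 69 - - -]
Op 4: note_on(68): voice 3 is free -> assigned | voices=[85 84 69 68 - -]
Op 5: note_off(69): free voice 2 | voices=[85 84 - 68 - -]
Op 6: note_off(85): free voice 0 | voices=[- 84 - 68 - -]
Op 7: note_on(76): voice 0 is free -> assigned | voices=[76 84 - 68 - -]
Op 8: note_off(84): free voice 1 | voices=[76 - - 68 - -]

Answer: 76 - - 68 - -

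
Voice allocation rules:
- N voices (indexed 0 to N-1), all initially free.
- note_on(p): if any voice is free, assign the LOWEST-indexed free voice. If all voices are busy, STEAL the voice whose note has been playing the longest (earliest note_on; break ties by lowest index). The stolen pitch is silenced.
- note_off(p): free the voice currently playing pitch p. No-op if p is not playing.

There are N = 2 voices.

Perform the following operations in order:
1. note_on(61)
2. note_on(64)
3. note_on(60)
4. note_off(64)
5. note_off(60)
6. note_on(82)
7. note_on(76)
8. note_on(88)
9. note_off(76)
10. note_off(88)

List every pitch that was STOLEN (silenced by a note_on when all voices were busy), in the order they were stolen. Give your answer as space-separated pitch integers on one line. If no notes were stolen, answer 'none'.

Op 1: note_on(61): voice 0 is free -> assigned | voices=[61 -]
Op 2: note_on(64): voice 1 is free -> assigned | voices=[61 64]
Op 3: note_on(60): all voices busy, STEAL voice 0 (pitch 61, oldest) -> assign | voices=[60 64]
Op 4: note_off(64): free voice 1 | voices=[60 -]
Op 5: note_off(60): free voice 0 | voices=[- -]
Op 6: note_on(82): voice 0 is free -> assigned | voices=[82 -]
Op 7: note_on(76): voice 1 is free -> assigned | voices=[82 76]
Op 8: note_on(88): all voices busy, STEAL voice 0 (pitch 82, oldest) -> assign | voices=[88 76]
Op 9: note_off(76): free voice 1 | voices=[88 -]
Op 10: note_off(88): free voice 0 | voices=[- -]

Answer: 61 82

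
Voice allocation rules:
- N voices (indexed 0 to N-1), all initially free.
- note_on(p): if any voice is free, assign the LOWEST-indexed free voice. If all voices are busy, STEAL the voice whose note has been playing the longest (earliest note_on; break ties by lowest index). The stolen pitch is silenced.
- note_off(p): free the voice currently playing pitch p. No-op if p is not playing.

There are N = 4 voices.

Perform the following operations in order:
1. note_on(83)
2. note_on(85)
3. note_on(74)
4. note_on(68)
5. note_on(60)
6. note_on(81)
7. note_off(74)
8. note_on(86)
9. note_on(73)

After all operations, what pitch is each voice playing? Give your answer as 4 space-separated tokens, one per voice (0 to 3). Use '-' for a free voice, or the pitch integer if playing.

Answer: 60 81 86 73

Derivation:
Op 1: note_on(83): voice 0 is free -> assigned | voices=[83 - - -]
Op 2: note_on(85): voice 1 is free -> assigned | voices=[83 85 - -]
Op 3: note_on(74): voice 2 is free -> assigned | voices=[83 85 74 -]
Op 4: note_on(68): voice 3 is free -> assigned | voices=[83 85 74 68]
Op 5: note_on(60): all voices busy, STEAL voice 0 (pitch 83, oldest) -> assign | voices=[60 85 74 68]
Op 6: note_on(81): all voices busy, STEAL voice 1 (pitch 85, oldest) -> assign | voices=[60 81 74 68]
Op 7: note_off(74): free voice 2 | voices=[60 81 - 68]
Op 8: note_on(86): voice 2 is free -> assigned | voices=[60 81 86 68]
Op 9: note_on(73): all voices busy, STEAL voice 3 (pitch 68, oldest) -> assign | voices=[60 81 86 73]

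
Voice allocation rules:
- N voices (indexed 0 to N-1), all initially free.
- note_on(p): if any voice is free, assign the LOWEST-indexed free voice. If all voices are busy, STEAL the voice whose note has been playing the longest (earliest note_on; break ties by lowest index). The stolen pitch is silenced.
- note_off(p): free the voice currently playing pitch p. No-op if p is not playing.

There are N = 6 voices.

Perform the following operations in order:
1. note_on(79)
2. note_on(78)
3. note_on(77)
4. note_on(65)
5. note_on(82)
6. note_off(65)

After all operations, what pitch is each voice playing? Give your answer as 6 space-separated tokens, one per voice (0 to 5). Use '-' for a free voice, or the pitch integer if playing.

Answer: 79 78 77 - 82 -

Derivation:
Op 1: note_on(79): voice 0 is free -> assigned | voices=[79 - - - - -]
Op 2: note_on(78): voice 1 is free -> assigned | voices=[79 78 - - - -]
Op 3: note_on(77): voice 2 is free -> assigned | voices=[79 78 77 - - -]
Op 4: note_on(65): voice 3 is free -> assigned | voices=[79 78 77 65 - -]
Op 5: note_on(82): voice 4 is free -> assigned | voices=[79 78 77 65 82 -]
Op 6: note_off(65): free voice 3 | voices=[79 78 77 - 82 -]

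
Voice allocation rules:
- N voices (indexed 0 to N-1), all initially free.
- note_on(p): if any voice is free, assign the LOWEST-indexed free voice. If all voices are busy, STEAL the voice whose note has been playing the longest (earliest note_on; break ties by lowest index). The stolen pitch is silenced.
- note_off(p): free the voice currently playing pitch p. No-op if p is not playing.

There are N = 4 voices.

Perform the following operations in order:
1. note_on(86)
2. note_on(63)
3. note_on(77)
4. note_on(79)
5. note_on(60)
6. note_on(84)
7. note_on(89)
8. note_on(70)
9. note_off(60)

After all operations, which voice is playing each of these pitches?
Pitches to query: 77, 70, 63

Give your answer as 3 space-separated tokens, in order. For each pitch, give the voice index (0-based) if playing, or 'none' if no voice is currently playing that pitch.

Op 1: note_on(86): voice 0 is free -> assigned | voices=[86 - - -]
Op 2: note_on(63): voice 1 is free -> assigned | voices=[86 63 - -]
Op 3: note_on(77): voice 2 is free -> assigned | voices=[86 63 77 -]
Op 4: note_on(79): voice 3 is free -> assigned | voices=[86 63 77 79]
Op 5: note_on(60): all voices busy, STEAL voice 0 (pitch 86, oldest) -> assign | voices=[60 63 77 79]
Op 6: note_on(84): all voices busy, STEAL voice 1 (pitch 63, oldest) -> assign | voices=[60 84 77 79]
Op 7: note_on(89): all voices busy, STEAL voice 2 (pitch 77, oldest) -> assign | voices=[60 84 89 79]
Op 8: note_on(70): all voices busy, STEAL voice 3 (pitch 79, oldest) -> assign | voices=[60 84 89 70]
Op 9: note_off(60): free voice 0 | voices=[- 84 89 70]

Answer: none 3 none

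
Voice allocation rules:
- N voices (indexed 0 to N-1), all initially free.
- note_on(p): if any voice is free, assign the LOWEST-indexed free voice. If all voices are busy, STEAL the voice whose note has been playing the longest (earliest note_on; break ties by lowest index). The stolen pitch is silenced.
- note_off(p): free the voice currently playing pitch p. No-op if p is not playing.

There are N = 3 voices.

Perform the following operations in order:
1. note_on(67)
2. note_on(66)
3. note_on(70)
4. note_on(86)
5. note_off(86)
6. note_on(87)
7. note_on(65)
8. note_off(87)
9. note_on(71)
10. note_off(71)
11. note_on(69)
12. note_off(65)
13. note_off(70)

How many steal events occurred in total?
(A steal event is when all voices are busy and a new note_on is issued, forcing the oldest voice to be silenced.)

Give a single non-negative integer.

Op 1: note_on(67): voice 0 is free -> assigned | voices=[67 - -]
Op 2: note_on(66): voice 1 is free -> assigned | voices=[67 66 -]
Op 3: note_on(70): voice 2 is free -> assigned | voices=[67 66 70]
Op 4: note_on(86): all voices busy, STEAL voice 0 (pitch 67, oldest) -> assign | voices=[86 66 70]
Op 5: note_off(86): free voice 0 | voices=[- 66 70]
Op 6: note_on(87): voice 0 is free -> assigned | voices=[87 66 70]
Op 7: note_on(65): all voices busy, STEAL voice 1 (pitch 66, oldest) -> assign | voices=[87 65 70]
Op 8: note_off(87): free voice 0 | voices=[- 65 70]
Op 9: note_on(71): voice 0 is free -> assigned | voices=[71 65 70]
Op 10: note_off(71): free voice 0 | voices=[- 65 70]
Op 11: note_on(69): voice 0 is free -> assigned | voices=[69 65 70]
Op 12: note_off(65): free voice 1 | voices=[69 - 70]
Op 13: note_off(70): free voice 2 | voices=[69 - -]

Answer: 2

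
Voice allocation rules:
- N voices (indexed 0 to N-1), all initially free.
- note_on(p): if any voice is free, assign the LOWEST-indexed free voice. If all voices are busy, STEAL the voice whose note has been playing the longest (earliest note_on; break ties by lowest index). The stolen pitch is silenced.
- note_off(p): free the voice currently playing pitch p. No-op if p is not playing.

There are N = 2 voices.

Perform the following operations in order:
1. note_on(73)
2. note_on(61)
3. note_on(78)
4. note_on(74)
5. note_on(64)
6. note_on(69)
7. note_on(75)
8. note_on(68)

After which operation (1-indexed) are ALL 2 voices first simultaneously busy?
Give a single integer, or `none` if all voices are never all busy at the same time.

Answer: 2

Derivation:
Op 1: note_on(73): voice 0 is free -> assigned | voices=[73 -]
Op 2: note_on(61): voice 1 is free -> assigned | voices=[73 61]
Op 3: note_on(78): all voices busy, STEAL voice 0 (pitch 73, oldest) -> assign | voices=[78 61]
Op 4: note_on(74): all voices busy, STEAL voice 1 (pitch 61, oldest) -> assign | voices=[78 74]
Op 5: note_on(64): all voices busy, STEAL voice 0 (pitch 78, oldest) -> assign | voices=[64 74]
Op 6: note_on(69): all voices busy, STEAL voice 1 (pitch 74, oldest) -> assign | voices=[64 69]
Op 7: note_on(75): all voices busy, STEAL voice 0 (pitch 64, oldest) -> assign | voices=[75 69]
Op 8: note_on(68): all voices busy, STEAL voice 1 (pitch 69, oldest) -> assign | voices=[75 68]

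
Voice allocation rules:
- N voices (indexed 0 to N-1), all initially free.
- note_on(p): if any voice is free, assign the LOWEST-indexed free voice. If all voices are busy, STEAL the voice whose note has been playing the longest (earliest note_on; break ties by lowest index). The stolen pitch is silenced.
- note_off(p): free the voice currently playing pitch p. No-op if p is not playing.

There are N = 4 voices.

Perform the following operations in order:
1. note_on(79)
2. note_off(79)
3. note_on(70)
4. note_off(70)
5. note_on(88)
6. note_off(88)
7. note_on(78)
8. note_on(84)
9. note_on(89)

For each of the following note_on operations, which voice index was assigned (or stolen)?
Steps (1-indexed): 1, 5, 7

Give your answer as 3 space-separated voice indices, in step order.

Op 1: note_on(79): voice 0 is free -> assigned | voices=[79 - - -]
Op 2: note_off(79): free voice 0 | voices=[- - - -]
Op 3: note_on(70): voice 0 is free -> assigned | voices=[70 - - -]
Op 4: note_off(70): free voice 0 | voices=[- - - -]
Op 5: note_on(88): voice 0 is free -> assigned | voices=[88 - - -]
Op 6: note_off(88): free voice 0 | voices=[- - - -]
Op 7: note_on(78): voice 0 is free -> assigned | voices=[78 - - -]
Op 8: note_on(84): voice 1 is free -> assigned | voices=[78 84 - -]
Op 9: note_on(89): voice 2 is free -> assigned | voices=[78 84 89 -]

Answer: 0 0 0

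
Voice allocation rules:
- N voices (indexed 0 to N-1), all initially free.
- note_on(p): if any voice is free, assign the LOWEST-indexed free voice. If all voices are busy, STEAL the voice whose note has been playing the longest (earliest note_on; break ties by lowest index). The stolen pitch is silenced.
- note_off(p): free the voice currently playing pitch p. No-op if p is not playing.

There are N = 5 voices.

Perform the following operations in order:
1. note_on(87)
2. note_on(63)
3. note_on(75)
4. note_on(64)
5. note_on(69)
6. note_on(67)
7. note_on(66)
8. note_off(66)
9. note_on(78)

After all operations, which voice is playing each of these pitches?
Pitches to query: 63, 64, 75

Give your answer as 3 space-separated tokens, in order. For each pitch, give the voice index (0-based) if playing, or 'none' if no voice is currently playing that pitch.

Op 1: note_on(87): voice 0 is free -> assigned | voices=[87 - - - -]
Op 2: note_on(63): voice 1 is free -> assigned | voices=[87 63 - - -]
Op 3: note_on(75): voice 2 is free -> assigned | voices=[87 63 75 - -]
Op 4: note_on(64): voice 3 is free -> assigned | voices=[87 63 75 64 -]
Op 5: note_on(69): voice 4 is free -> assigned | voices=[87 63 75 64 69]
Op 6: note_on(67): all voices busy, STEAL voice 0 (pitch 87, oldest) -> assign | voices=[67 63 75 64 69]
Op 7: note_on(66): all voices busy, STEAL voice 1 (pitch 63, oldest) -> assign | voices=[67 66 75 64 69]
Op 8: note_off(66): free voice 1 | voices=[67 - 75 64 69]
Op 9: note_on(78): voice 1 is free -> assigned | voices=[67 78 75 64 69]

Answer: none 3 2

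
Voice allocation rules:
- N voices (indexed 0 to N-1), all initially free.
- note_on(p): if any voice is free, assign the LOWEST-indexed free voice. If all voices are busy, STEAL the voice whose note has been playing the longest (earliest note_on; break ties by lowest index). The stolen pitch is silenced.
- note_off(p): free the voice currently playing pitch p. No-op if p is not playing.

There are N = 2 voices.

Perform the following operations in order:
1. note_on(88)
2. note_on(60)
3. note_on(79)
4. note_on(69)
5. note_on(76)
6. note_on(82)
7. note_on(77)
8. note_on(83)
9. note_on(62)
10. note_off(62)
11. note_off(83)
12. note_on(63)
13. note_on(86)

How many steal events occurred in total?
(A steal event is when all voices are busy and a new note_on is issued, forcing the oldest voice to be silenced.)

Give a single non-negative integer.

Answer: 7

Derivation:
Op 1: note_on(88): voice 0 is free -> assigned | voices=[88 -]
Op 2: note_on(60): voice 1 is free -> assigned | voices=[88 60]
Op 3: note_on(79): all voices busy, STEAL voice 0 (pitch 88, oldest) -> assign | voices=[79 60]
Op 4: note_on(69): all voices busy, STEAL voice 1 (pitch 60, oldest) -> assign | voices=[79 69]
Op 5: note_on(76): all voices busy, STEAL voice 0 (pitch 79, oldest) -> assign | voices=[76 69]
Op 6: note_on(82): all voices busy, STEAL voice 1 (pitch 69, oldest) -> assign | voices=[76 82]
Op 7: note_on(77): all voices busy, STEAL voice 0 (pitch 76, oldest) -> assign | voices=[77 82]
Op 8: note_on(83): all voices busy, STEAL voice 1 (pitch 82, oldest) -> assign | voices=[77 83]
Op 9: note_on(62): all voices busy, STEAL voice 0 (pitch 77, oldest) -> assign | voices=[62 83]
Op 10: note_off(62): free voice 0 | voices=[- 83]
Op 11: note_off(83): free voice 1 | voices=[- -]
Op 12: note_on(63): voice 0 is free -> assigned | voices=[63 -]
Op 13: note_on(86): voice 1 is free -> assigned | voices=[63 86]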